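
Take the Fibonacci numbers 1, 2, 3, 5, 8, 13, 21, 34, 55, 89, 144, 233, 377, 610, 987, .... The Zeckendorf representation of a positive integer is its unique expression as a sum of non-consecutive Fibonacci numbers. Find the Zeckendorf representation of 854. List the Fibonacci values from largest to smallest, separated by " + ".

subtract 610 from 854: 244 remains
subtract 233 from 244: 11 remains
subtract 8 from 11: 3 remains
subtract 3 from 3: 0 remains
So 854 = 610 + 233 + 8 + 3, with no two terms consecutive in the sequence.

610 + 233 + 8 + 3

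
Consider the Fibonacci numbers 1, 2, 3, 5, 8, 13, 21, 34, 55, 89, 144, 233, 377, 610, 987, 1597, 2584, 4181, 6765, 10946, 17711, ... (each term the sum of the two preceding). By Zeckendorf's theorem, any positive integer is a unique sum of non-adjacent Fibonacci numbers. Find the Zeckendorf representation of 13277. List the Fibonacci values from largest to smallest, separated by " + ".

10946 + 1597 + 610 + 89 + 34 + 1

Greedy algorithm:
subtract 10946 from 13277: 2331 remains
subtract 1597 from 2331: 734 remains
subtract 610 from 734: 124 remains
subtract 89 from 124: 35 remains
subtract 34 from 35: 1 remains
subtract 1 from 1: 0 remains
So 13277 = 10946 + 1597 + 610 + 89 + 34 + 1, with no two terms consecutive in the sequence.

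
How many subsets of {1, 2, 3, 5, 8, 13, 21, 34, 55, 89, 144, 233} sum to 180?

180 = 144+34+2 = 144+21+13+2 = 89+55+34+2 = … (3 more), for 6 in all.

6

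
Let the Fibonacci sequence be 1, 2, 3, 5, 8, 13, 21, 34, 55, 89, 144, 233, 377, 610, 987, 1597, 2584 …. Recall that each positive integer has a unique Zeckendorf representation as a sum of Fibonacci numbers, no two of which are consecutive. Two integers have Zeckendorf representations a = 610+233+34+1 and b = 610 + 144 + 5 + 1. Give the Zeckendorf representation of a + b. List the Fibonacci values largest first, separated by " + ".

1597 + 34 + 5 + 2

The two numbers are 878 and 760, so their sum is 1638.
largest Fibonacci ≤ 1638 is 1597; 1638 − 1597 = 41
largest Fibonacci ≤ 41 is 34; 41 − 34 = 7
largest Fibonacci ≤ 7 is 5; 7 − 5 = 2
largest Fibonacci ≤ 2 is 2; 2 − 2 = 0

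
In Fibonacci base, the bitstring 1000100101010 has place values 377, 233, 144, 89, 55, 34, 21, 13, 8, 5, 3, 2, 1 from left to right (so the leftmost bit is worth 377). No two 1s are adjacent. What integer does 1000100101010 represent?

452

Summing the place values of the 1 bits: 377 + 55 + 13 + 5 + 2 = 452.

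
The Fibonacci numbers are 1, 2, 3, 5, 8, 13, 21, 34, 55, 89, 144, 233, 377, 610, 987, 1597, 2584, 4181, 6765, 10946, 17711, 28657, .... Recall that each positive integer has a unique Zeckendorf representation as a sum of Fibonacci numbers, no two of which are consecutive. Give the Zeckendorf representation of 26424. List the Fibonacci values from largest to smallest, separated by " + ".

17711 + 6765 + 1597 + 233 + 89 + 21 + 8

17711 ≤ 26424 < 28657, so take 17711; remainder 8713
6765 ≤ 8713 < 10946, so take 6765; remainder 1948
1597 ≤ 1948 < 2584, so take 1597; remainder 351
233 ≤ 351 < 377, so take 233; remainder 118
89 ≤ 118 < 144, so take 89; remainder 29
21 ≤ 29 < 34, so take 21; remainder 8
8 ≤ 8 < 13, so take 8; remainder 0
So 26424 = 17711 + 6765 + 1597 + 233 + 89 + 21 + 8, with no two terms consecutive in the sequence.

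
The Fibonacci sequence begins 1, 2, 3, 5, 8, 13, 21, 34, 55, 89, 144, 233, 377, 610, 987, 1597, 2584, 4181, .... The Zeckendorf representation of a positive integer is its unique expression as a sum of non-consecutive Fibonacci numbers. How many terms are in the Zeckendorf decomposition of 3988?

6

2584 ≤ 3988 < 4181, so take 2584; remainder 1404
987 ≤ 1404 < 1597, so take 987; remainder 417
377 ≤ 417 < 610, so take 377; remainder 40
34 ≤ 40 < 55, so take 34; remainder 6
5 ≤ 6 < 8, so take 5; remainder 1
1 ≤ 1 < 2, so take 1; remainder 0
3988 = 2584 + 987 + 377 + 34 + 5 + 1, which has 6 terms.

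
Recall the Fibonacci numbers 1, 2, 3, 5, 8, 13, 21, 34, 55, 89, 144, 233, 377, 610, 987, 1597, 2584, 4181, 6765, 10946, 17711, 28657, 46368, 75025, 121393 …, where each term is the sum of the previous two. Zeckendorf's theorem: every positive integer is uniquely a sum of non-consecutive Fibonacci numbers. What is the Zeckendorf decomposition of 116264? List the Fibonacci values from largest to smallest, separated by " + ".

116264 − 75025 = 41239
41239 − 28657 = 12582
12582 − 10946 = 1636
1636 − 1597 = 39
39 − 34 = 5
5 − 5 = 0
So 116264 = 75025 + 28657 + 10946 + 1597 + 34 + 5, with no two terms consecutive in the sequence.

75025 + 28657 + 10946 + 1597 + 34 + 5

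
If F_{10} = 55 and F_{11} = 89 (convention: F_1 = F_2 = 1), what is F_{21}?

10946

By F_{2k+1} = F_k² + F_{k+1}²: F_{21} = 55² + 89² = 3025 + 7921 = 10946.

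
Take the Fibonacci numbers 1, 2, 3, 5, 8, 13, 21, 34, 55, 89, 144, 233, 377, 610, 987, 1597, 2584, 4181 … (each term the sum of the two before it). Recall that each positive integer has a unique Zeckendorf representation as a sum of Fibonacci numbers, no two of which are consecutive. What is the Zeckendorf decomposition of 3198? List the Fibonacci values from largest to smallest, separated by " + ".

2584 + 610 + 3 + 1

Repeatedly subtract the largest Fibonacci number that fits:
take 2584 (≤ 3198); 3198 − 2584 = 614
take 610 (≤ 614); 614 − 610 = 4
take 3 (≤ 4); 4 − 3 = 1
take 1 (≤ 1); 1 − 1 = 0
So 3198 = 2584 + 610 + 3 + 1, with no two terms consecutive in the sequence.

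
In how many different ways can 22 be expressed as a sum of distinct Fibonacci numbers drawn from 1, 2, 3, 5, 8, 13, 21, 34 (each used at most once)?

3

Each representation comes from the Zeckendorf form by replacing some F_k with F_{k−1} + F_{k−2} where possible.
22 = 21+1 = 13+8+1 = 13+5+3+1 — 3 representations.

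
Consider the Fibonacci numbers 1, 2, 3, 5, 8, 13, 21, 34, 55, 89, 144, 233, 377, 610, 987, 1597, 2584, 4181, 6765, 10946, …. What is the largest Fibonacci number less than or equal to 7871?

6765

6765 ≤ 7871 < 10946, so the largest Fibonacci number not exceeding 7871 is 6765.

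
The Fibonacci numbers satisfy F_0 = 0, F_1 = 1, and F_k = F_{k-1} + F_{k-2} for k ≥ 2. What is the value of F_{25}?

75025

Iterating the recurrence up to F_{18} = 2584 and F_{17} = 1597:
F_{19} = F_{18} + F_{17} = 2584 + 1597 = 4181
F_{20} = F_{19} + F_{18} = 4181 + 2584 = 6765
F_{21} = F_{20} + F_{19} = 6765 + 4181 = 10946
F_{22} = F_{21} + F_{20} = 10946 + 6765 = 17711
F_{23} = F_{22} + F_{21} = 17711 + 10946 = 28657
F_{24} = F_{23} + F_{22} = 28657 + 17711 = 46368
F_{25} = F_{24} + F_{23} = 46368 + 28657 = 75025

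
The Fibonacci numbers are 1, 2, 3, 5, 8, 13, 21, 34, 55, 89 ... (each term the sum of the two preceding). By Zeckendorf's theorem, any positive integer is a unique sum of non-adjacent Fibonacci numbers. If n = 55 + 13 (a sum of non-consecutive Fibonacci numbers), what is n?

55 + 13 = 68.

68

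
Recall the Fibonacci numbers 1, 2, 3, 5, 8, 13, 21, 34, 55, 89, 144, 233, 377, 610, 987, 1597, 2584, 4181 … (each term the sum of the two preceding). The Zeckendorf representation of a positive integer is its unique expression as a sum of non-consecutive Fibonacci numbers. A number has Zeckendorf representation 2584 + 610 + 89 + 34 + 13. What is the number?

3330

2584 + 610 + 89 + 34 + 13 = 3330.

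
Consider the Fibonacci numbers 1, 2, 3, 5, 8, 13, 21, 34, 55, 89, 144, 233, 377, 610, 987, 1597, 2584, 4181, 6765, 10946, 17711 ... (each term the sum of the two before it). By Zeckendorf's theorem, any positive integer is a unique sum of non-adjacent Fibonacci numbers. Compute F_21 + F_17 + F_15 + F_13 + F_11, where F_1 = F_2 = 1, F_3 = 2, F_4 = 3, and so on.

F_21 + F_17 + F_15 + F_13 + F_11 = 10946 + 1597 + 610 + 233 + 89 = 13475.

13475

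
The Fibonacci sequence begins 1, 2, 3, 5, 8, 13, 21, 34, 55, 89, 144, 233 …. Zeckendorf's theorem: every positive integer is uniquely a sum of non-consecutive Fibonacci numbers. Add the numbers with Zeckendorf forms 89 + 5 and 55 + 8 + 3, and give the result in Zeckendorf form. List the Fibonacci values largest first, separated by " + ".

144 + 13 + 3

The two numbers are 94 and 66, so their sum is 160.
160: greatest Fibonacci not exceeding it is 144, leaving 16
16: greatest Fibonacci not exceeding it is 13, leaving 3
3: greatest Fibonacci not exceeding it is 3, leaving 0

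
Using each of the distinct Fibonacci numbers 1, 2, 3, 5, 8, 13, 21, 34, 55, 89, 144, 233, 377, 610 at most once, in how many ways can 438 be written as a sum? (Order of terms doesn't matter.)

16

Each representation comes from the Zeckendorf form by replacing some F_k with F_{k−1} + F_{k−2} where possible.
438 = 377+55+5+1 = 377+55+3+2+1 = 377+34+21+5+1 = … (13 more), for 16 in all.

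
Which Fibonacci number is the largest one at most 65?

55 ≤ 65 < 89, so the largest Fibonacci number not exceeding 65 is 55.

55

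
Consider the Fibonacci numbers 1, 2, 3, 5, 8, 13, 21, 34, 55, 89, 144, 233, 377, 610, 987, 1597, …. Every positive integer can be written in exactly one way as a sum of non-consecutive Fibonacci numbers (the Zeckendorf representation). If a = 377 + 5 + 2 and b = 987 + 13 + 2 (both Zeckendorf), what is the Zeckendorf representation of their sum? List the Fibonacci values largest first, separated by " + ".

The two numbers are 384 and 1002, so their sum is 1386.
Greedy algorithm:
1386: greatest Fibonacci not exceeding it is 987, leaving 399
399: greatest Fibonacci not exceeding it is 377, leaving 22
22: greatest Fibonacci not exceeding it is 21, leaving 1
1: greatest Fibonacci not exceeding it is 1, leaving 0

987 + 377 + 21 + 1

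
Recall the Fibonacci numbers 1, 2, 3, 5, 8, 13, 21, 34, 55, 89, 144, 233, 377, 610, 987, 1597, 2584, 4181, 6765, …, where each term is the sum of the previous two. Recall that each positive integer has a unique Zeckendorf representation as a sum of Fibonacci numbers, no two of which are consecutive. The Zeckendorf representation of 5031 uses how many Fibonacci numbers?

5

Greedily peel off the largest Fibonacci term at each step:
5031 − 4181 = 850
850 − 610 = 240
240 − 233 = 7
7 − 5 = 2
2 − 2 = 0
5031 = 4181 + 610 + 233 + 5 + 2, which has 5 terms.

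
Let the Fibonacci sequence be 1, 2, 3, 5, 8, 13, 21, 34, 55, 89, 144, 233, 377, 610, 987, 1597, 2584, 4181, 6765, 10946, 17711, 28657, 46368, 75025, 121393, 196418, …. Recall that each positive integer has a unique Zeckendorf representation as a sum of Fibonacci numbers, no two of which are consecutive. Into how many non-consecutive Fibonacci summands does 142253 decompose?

8

subtract 121393 from 142253: 20860 remains
subtract 17711 from 20860: 3149 remains
subtract 2584 from 3149: 565 remains
subtract 377 from 565: 188 remains
subtract 144 from 188: 44 remains
subtract 34 from 44: 10 remains
subtract 8 from 10: 2 remains
subtract 2 from 2: 0 remains
142253 = 121393 + 17711 + 2584 + 377 + 144 + 34 + 8 + 2, which has 8 terms.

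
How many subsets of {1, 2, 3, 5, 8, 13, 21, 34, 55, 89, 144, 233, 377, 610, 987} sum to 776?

16

Starting from the Zeckendorf form and repeatedly splitting a term F_k into F_{k−1} + F_{k−2} (when neither is already used) reaches every representation.
776 = 610+144+21+1 = 610+144+13+8+1 = 610+89+55+21+1 = 377+233+144+21+1 = 610+144+13+5+3+1 = … (11 more), for 16 in all.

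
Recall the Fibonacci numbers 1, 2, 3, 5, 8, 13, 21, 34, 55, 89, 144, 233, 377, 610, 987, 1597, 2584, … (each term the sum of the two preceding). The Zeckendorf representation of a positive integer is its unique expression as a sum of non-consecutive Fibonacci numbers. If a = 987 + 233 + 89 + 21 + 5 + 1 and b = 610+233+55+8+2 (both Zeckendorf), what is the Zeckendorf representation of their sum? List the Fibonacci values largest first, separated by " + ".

The two numbers are 1336 and 908, so their sum is 2244.
Greedy algorithm:
2244 − 1597 = 647
647 − 610 = 37
37 − 34 = 3
3 − 3 = 0

1597 + 610 + 34 + 3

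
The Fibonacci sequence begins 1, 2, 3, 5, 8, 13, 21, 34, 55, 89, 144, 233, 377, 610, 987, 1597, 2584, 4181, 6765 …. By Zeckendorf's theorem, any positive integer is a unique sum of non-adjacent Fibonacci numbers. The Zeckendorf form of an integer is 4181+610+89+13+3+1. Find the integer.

4181+610+89+13+3+1 = 4897.

4897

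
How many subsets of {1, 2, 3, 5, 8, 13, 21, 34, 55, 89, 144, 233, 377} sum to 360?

7

Starting from the Zeckendorf form and repeatedly splitting a term F_k into F_{k−1} + F_{k−2} (when neither is already used) reaches every representation.
360 = 233+89+34+3+1 = 233+89+21+13+3+1 = 233+89+21+8+5+3+1 = 233+55+34+21+13+3+1 = 233+55+34+21+8+5+3+1 = … (2 more), for 7 in all.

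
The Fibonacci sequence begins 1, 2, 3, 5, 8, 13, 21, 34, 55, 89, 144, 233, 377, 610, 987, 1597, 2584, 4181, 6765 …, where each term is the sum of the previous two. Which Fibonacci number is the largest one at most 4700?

4181

4181 ≤ 4700 < 6765, so the largest Fibonacci number not exceeding 4700 is 4181.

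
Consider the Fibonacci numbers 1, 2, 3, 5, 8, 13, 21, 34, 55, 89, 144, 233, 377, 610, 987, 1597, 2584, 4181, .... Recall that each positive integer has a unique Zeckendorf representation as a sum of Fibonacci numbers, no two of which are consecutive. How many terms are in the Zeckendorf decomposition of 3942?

7

largest Fibonacci ≤ 3942 is 2584; 3942 − 2584 = 1358
largest Fibonacci ≤ 1358 is 987; 1358 − 987 = 371
largest Fibonacci ≤ 371 is 233; 371 − 233 = 138
largest Fibonacci ≤ 138 is 89; 138 − 89 = 49
largest Fibonacci ≤ 49 is 34; 49 − 34 = 15
largest Fibonacci ≤ 15 is 13; 15 − 13 = 2
largest Fibonacci ≤ 2 is 2; 2 − 2 = 0
3942 = 2584 + 987 + 233 + 89 + 34 + 13 + 2, which has 7 terms.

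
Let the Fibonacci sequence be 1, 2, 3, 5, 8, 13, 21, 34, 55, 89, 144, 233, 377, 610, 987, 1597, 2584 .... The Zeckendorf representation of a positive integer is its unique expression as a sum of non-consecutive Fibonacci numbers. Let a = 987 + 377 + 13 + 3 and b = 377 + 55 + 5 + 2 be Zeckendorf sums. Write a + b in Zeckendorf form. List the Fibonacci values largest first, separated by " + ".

The two numbers are 1380 and 439, so their sum is 1819.
Greedily peel off the largest Fibonacci term at each step:
1819 − 1597 = 222
222 − 144 = 78
78 − 55 = 23
23 − 21 = 2
2 − 2 = 0

1597 + 144 + 55 + 21 + 2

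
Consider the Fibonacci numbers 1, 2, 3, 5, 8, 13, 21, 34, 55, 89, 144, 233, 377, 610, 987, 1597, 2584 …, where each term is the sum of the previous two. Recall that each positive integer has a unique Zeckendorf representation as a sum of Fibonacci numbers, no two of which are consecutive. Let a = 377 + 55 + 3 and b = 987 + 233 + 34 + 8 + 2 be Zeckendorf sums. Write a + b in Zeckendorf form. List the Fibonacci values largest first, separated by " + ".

1597 + 89 + 13

The two numbers are 435 and 1264, so their sum is 1699.
take 1597 (≤ 1699); 1699 − 1597 = 102
take 89 (≤ 102); 102 − 89 = 13
take 13 (≤ 13); 13 − 13 = 0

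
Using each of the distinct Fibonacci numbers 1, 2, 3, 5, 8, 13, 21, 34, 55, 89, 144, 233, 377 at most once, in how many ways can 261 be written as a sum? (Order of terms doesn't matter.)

Each representation comes from the Zeckendorf form by replacing some F_k with F_{k−1} + F_{k−2} where possible.
261 = 233+21+5+2 = 233+13+8+5+2 = 144+89+21+5+2 = 144+89+13+8+5+2 = … (2 more), for 6 in all.

6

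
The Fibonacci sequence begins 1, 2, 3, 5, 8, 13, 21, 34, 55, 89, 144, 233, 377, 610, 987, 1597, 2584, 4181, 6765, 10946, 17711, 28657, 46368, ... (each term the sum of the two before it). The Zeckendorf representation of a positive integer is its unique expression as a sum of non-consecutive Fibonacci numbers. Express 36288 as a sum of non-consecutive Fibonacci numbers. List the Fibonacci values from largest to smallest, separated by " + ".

28657 + 6765 + 610 + 233 + 21 + 2

36288 − 28657 = 7631
7631 − 6765 = 866
866 − 610 = 256
256 − 233 = 23
23 − 21 = 2
2 − 2 = 0
So 36288 = 28657 + 6765 + 610 + 233 + 21 + 2, with no two terms consecutive in the sequence.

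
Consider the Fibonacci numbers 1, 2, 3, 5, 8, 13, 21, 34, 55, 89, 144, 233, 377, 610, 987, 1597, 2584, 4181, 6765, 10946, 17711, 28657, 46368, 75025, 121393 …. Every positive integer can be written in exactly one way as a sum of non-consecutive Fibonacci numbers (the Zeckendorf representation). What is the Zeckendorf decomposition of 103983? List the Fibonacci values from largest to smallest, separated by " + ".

75025 + 28657 + 233 + 55 + 13

Greedily peel off the largest Fibonacci term at each step:
103983: greatest Fibonacci not exceeding it is 75025, leaving 28958
28958: greatest Fibonacci not exceeding it is 28657, leaving 301
301: greatest Fibonacci not exceeding it is 233, leaving 68
68: greatest Fibonacci not exceeding it is 55, leaving 13
13: greatest Fibonacci not exceeding it is 13, leaving 0
So 103983 = 75025 + 28657 + 233 + 55 + 13, with no two terms consecutive in the sequence.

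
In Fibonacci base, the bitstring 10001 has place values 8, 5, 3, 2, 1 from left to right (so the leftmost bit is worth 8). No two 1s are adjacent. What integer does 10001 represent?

Summing the place values of the 1 bits: 8 + 1 = 9.

9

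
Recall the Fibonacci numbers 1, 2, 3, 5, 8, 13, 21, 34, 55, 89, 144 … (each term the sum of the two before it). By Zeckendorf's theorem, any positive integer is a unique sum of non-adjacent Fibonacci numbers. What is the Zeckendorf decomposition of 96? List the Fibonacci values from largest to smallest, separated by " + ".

96: greatest Fibonacci not exceeding it is 89, leaving 7
7: greatest Fibonacci not exceeding it is 5, leaving 2
2: greatest Fibonacci not exceeding it is 2, leaving 0
So 96 = 89 + 5 + 2, with no two terms consecutive in the sequence.

89 + 5 + 2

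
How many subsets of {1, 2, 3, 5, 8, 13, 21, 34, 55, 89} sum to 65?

5

Each representation comes from the Zeckendorf form by replacing some F_k with F_{k−1} + F_{k−2} where possible.
65 = 55+8+2 = 55+5+3+2 = 34+21+8+2 = … (2 more), for 5 in all.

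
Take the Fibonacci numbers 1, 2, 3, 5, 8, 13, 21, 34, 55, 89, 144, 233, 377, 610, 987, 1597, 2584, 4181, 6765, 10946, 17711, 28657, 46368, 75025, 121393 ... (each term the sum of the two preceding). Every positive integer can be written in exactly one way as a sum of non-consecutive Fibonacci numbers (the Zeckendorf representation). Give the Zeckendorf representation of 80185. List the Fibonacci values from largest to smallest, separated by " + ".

80185 − 75025 = 5160
5160 − 4181 = 979
979 − 610 = 369
369 − 233 = 136
136 − 89 = 47
47 − 34 = 13
13 − 13 = 0
So 80185 = 75025 + 4181 + 610 + 233 + 89 + 34 + 13, with no two terms consecutive in the sequence.

75025 + 4181 + 610 + 233 + 89 + 34 + 13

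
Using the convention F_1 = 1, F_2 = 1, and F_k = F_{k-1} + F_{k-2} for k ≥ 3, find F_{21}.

10946

Iterating the recurrence up to F_{13} = 233 and F_{12} = 144:
F_{14} = F_{13} + F_{12} = 233 + 144 = 377
F_{15} = F_{14} + F_{13} = 377 + 233 = 610
F_{16} = F_{15} + F_{14} = 610 + 377 = 987
F_{17} = F_{16} + F_{15} = 987 + 610 = 1597
F_{18} = F_{17} + F_{16} = 1597 + 987 = 2584
F_{19} = F_{18} + F_{17} = 2584 + 1597 = 4181
F_{20} = F_{19} + F_{18} = 4181 + 2584 = 6765
F_{21} = F_{20} + F_{19} = 6765 + 4181 = 10946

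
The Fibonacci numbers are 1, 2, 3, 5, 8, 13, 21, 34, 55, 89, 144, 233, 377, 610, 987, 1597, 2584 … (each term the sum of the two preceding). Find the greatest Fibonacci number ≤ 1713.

1597

1597 ≤ 1713 < 2584, so the largest Fibonacci number not exceeding 1713 is 1597.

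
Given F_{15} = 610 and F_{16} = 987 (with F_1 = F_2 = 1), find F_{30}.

By the doubling identity F_{2k} = F_k(2F_{k+1} − F_k): F_{30} = 610·(2·987 − 610) = 610·1364 = 832040.

832040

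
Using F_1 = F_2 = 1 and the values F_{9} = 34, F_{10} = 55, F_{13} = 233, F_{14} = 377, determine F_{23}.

28657

By the addition formula F_{m+n} = F_m F_{n+1} + F_{m−1} F_n with m=10, n=13: F_{23} = 55·377 + 34·233 = 20735 + 7922 = 28657.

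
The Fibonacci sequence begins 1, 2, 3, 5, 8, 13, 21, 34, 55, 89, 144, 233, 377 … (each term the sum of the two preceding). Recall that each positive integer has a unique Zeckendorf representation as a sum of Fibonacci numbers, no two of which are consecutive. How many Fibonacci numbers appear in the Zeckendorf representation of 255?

233 ≤ 255 < 377, so take 233; remainder 22
21 ≤ 22 < 34, so take 21; remainder 1
1 ≤ 1 < 2, so take 1; remainder 0
255 = 233 + 21 + 1, which has 3 terms.

3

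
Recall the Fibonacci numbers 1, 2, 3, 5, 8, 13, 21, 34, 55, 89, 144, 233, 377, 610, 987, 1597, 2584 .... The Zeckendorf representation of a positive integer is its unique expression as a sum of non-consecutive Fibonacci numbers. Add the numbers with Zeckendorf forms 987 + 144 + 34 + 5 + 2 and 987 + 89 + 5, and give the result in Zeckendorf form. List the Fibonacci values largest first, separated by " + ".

The two numbers are 1172 and 1081, so their sum is 2253.
2253: greatest Fibonacci not exceeding it is 1597, leaving 656
656: greatest Fibonacci not exceeding it is 610, leaving 46
46: greatest Fibonacci not exceeding it is 34, leaving 12
12: greatest Fibonacci not exceeding it is 8, leaving 4
4: greatest Fibonacci not exceeding it is 3, leaving 1
1: greatest Fibonacci not exceeding it is 1, leaving 0

1597 + 610 + 34 + 8 + 3 + 1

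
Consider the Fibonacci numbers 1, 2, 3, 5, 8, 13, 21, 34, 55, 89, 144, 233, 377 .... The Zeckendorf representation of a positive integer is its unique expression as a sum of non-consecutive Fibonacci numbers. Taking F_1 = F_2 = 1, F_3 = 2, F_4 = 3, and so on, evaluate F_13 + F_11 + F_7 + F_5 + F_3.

342

F_13 + F_11 + F_7 + F_5 + F_3 = 233 + 89 + 13 + 5 + 2 = 342.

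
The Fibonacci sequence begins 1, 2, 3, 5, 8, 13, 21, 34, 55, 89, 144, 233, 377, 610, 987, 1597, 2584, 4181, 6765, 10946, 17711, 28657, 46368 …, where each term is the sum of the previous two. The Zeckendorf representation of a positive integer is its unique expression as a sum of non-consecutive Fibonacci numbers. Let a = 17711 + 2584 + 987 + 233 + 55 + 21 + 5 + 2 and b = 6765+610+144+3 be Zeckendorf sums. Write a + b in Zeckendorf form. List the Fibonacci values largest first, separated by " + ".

The two numbers are 21598 and 7522, so their sum is 29120.
Greedily peel off the largest Fibonacci term at each step:
take 28657 (≤ 29120); 29120 − 28657 = 463
take 377 (≤ 463); 463 − 377 = 86
take 55 (≤ 86); 86 − 55 = 31
take 21 (≤ 31); 31 − 21 = 10
take 8 (≤ 10); 10 − 8 = 2
take 2 (≤ 2); 2 − 2 = 0

28657 + 377 + 55 + 21 + 8 + 2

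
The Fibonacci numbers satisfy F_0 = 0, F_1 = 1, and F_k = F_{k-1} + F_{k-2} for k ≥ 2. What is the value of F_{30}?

Iterating the recurrence up to F_{24} = 46368 and F_{23} = 28657:
F_{25} = F_{24} + F_{23} = 46368 + 28657 = 75025
F_{26} = F_{25} + F_{24} = 75025 + 46368 = 121393
F_{27} = F_{26} + F_{25} = 121393 + 75025 = 196418
F_{28} = F_{27} + F_{26} = 196418 + 121393 = 317811
F_{29} = F_{28} + F_{27} = 317811 + 196418 = 514229
F_{30} = F_{29} + F_{28} = 514229 + 317811 = 832040

832040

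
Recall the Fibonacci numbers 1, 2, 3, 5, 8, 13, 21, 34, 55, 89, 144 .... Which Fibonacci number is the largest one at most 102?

89 ≤ 102 < 144, so the largest Fibonacci number not exceeding 102 is 89.

89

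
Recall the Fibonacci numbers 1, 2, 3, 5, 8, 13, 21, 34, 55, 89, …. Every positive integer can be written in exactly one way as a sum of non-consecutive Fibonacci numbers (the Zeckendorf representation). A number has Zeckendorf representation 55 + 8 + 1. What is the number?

64

55 + 8 + 1 = 64.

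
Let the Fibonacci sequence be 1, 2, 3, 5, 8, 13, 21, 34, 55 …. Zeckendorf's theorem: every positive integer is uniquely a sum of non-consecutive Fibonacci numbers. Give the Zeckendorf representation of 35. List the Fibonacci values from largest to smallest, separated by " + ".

Greedily peel off the largest Fibonacci term at each step:
subtract 34 from 35: 1 remains
subtract 1 from 1: 0 remains
So 35 = 34 + 1, with no two terms consecutive in the sequence.

34 + 1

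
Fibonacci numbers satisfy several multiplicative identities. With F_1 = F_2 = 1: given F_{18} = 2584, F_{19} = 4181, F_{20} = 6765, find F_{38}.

39088169

By the addition formula F_{m+n} = F_m F_{n+1} + F_{m−1} F_n with m=19, n=19: F_{38} = 4181·6765 + 2584·4181 = 28284465 + 10803704 = 39088169.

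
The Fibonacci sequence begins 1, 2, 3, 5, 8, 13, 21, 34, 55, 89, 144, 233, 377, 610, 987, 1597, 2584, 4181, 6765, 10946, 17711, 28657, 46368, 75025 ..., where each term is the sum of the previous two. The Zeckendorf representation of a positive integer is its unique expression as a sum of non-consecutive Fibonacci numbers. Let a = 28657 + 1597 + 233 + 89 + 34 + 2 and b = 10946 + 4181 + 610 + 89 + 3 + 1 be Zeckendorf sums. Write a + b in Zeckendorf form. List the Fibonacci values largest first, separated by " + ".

The two numbers are 30612 and 15830, so their sum is 46442.
Greedy algorithm:
subtract 46368 from 46442: 74 remains
subtract 55 from 74: 19 remains
subtract 13 from 19: 6 remains
subtract 5 from 6: 1 remains
subtract 1 from 1: 0 remains

46368 + 55 + 13 + 5 + 1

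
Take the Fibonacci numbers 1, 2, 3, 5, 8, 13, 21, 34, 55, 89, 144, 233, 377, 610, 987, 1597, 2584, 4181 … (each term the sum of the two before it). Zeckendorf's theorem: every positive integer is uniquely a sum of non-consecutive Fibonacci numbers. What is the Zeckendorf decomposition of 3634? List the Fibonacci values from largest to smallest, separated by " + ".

2584 + 987 + 55 + 8

subtract 2584 from 3634: 1050 remains
subtract 987 from 1050: 63 remains
subtract 55 from 63: 8 remains
subtract 8 from 8: 0 remains
So 3634 = 2584 + 987 + 55 + 8, with no two terms consecutive in the sequence.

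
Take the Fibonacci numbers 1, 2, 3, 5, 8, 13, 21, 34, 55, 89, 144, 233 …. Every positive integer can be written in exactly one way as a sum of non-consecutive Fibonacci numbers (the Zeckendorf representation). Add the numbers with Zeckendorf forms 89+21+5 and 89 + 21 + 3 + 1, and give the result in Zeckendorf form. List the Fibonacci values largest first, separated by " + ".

The two numbers are 115 and 114, so their sum is 229.
Greedy algorithm:
144 ≤ 229 < 233, so take 144; remainder 85
55 ≤ 85 < 89, so take 55; remainder 30
21 ≤ 30 < 34, so take 21; remainder 9
8 ≤ 9 < 13, so take 8; remainder 1
1 ≤ 1 < 2, so take 1; remainder 0

144 + 55 + 21 + 8 + 1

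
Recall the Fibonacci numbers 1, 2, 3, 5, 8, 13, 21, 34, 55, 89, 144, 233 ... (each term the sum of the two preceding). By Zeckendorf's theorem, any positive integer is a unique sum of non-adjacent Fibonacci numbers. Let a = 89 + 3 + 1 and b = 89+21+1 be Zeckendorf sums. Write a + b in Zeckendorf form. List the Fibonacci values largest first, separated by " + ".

The two numbers are 93 and 111, so their sum is 204.
Greedy algorithm:
subtract 144 from 204: 60 remains
subtract 55 from 60: 5 remains
subtract 5 from 5: 0 remains

144 + 55 + 5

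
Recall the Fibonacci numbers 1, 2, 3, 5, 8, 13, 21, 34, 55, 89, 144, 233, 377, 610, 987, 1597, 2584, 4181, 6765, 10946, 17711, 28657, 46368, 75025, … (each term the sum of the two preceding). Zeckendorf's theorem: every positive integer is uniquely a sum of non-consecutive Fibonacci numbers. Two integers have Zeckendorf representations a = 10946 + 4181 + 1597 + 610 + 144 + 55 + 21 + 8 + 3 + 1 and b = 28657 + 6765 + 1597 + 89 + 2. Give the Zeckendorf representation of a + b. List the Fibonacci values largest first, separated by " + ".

The two numbers are 17566 and 37110, so their sum is 54676.
54676 − 46368 = 8308
8308 − 6765 = 1543
1543 − 987 = 556
556 − 377 = 179
179 − 144 = 35
35 − 34 = 1
1 − 1 = 0

46368 + 6765 + 987 + 377 + 144 + 34 + 1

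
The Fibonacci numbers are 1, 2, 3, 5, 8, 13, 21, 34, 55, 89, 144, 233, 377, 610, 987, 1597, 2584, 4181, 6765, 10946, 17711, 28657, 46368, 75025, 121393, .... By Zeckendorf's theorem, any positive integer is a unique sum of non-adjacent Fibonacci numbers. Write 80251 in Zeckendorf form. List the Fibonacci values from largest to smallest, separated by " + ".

75025 ≤ 80251 < 121393, so take 75025; remainder 5226
4181 ≤ 5226 < 6765, so take 4181; remainder 1045
987 ≤ 1045 < 1597, so take 987; remainder 58
55 ≤ 58 < 89, so take 55; remainder 3
3 ≤ 3 < 5, so take 3; remainder 0
So 80251 = 75025 + 4181 + 987 + 55 + 3, with no two terms consecutive in the sequence.

75025 + 4181 + 987 + 55 + 3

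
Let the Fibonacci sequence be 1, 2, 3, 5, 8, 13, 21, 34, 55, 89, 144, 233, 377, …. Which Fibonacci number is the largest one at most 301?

233

233 ≤ 301 < 377, so the largest Fibonacci number not exceeding 301 is 233.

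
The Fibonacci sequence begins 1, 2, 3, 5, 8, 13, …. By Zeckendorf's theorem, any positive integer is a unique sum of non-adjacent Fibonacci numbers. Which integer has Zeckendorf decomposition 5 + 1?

6

5 + 1 = 6.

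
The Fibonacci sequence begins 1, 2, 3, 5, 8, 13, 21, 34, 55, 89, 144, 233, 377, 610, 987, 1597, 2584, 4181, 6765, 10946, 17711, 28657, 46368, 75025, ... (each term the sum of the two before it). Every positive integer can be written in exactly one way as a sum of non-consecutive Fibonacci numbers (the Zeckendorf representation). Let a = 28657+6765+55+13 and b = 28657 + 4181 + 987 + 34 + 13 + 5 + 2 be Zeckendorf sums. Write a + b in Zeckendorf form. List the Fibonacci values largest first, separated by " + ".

The two numbers are 35490 and 33879, so their sum is 69369.
Repeatedly subtract the largest Fibonacci number that fits:
subtract 46368 from 69369: 23001 remains
subtract 17711 from 23001: 5290 remains
subtract 4181 from 5290: 1109 remains
subtract 987 from 1109: 122 remains
subtract 89 from 122: 33 remains
subtract 21 from 33: 12 remains
subtract 8 from 12: 4 remains
subtract 3 from 4: 1 remains
subtract 1 from 1: 0 remains

46368 + 17711 + 4181 + 987 + 89 + 21 + 8 + 3 + 1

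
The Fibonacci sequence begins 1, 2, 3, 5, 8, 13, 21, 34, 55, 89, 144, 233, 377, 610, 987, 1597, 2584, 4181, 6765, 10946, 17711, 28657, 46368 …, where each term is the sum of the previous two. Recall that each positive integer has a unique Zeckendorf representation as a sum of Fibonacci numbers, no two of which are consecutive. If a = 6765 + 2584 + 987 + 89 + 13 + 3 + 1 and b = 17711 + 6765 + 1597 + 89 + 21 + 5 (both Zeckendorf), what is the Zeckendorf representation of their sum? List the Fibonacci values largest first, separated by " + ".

The two numbers are 10442 and 26188, so their sum is 36630.
subtract 28657 from 36630: 7973 remains
subtract 6765 from 7973: 1208 remains
subtract 987 from 1208: 221 remains
subtract 144 from 221: 77 remains
subtract 55 from 77: 22 remains
subtract 21 from 22: 1 remains
subtract 1 from 1: 0 remains

28657 + 6765 + 987 + 144 + 55 + 21 + 1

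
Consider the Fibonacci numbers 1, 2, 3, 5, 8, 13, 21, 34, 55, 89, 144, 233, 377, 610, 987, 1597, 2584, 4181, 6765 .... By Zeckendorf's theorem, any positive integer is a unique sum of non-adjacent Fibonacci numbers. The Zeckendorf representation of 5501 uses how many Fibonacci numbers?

5501: greatest Fibonacci not exceeding it is 4181, leaving 1320
1320: greatest Fibonacci not exceeding it is 987, leaving 333
333: greatest Fibonacci not exceeding it is 233, leaving 100
100: greatest Fibonacci not exceeding it is 89, leaving 11
11: greatest Fibonacci not exceeding it is 8, leaving 3
3: greatest Fibonacci not exceeding it is 3, leaving 0
5501 = 4181 + 987 + 233 + 89 + 8 + 3, which has 6 terms.

6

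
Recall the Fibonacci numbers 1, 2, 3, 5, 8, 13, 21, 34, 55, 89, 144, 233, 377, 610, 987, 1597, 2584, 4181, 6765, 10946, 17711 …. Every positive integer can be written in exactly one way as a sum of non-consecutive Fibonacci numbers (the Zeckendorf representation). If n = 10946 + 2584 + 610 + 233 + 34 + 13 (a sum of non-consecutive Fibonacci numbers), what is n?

10946 + 2584 + 610 + 233 + 34 + 13 = 14420.

14420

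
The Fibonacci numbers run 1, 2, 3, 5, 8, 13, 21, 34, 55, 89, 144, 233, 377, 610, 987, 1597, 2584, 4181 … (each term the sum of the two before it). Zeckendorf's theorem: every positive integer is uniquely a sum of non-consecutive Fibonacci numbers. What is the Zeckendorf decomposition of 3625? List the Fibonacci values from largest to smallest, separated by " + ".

2584 + 987 + 34 + 13 + 5 + 2

3625 − 2584 = 1041
1041 − 987 = 54
54 − 34 = 20
20 − 13 = 7
7 − 5 = 2
2 − 2 = 0
So 3625 = 2584 + 987 + 34 + 13 + 5 + 2, with no two terms consecutive in the sequence.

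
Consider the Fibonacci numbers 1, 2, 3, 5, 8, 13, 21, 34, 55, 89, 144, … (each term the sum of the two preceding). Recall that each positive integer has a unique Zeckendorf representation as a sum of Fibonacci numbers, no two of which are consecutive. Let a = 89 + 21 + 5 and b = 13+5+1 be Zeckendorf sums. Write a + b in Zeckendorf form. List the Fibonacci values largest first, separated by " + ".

The two numbers are 115 and 19, so their sum is 134.
Greedy algorithm:
134 − 89 = 45
45 − 34 = 11
11 − 8 = 3
3 − 3 = 0

89 + 34 + 8 + 3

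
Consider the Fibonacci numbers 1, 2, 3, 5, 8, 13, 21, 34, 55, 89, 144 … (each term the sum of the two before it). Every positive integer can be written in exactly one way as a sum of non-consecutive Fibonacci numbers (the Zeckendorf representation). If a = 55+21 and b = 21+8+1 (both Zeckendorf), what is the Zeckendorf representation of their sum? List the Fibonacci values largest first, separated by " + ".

89 + 13 + 3 + 1

The two numbers are 76 and 30, so their sum is 106.
Greedy algorithm:
largest Fibonacci ≤ 106 is 89; 106 − 89 = 17
largest Fibonacci ≤ 17 is 13; 17 − 13 = 4
largest Fibonacci ≤ 4 is 3; 4 − 3 = 1
largest Fibonacci ≤ 1 is 1; 1 − 1 = 0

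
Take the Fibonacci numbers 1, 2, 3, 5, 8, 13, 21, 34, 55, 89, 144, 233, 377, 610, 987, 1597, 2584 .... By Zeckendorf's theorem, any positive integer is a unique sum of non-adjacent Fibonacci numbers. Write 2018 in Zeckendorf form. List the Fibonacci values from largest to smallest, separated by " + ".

Greedy algorithm:
2018: greatest Fibonacci not exceeding it is 1597, leaving 421
421: greatest Fibonacci not exceeding it is 377, leaving 44
44: greatest Fibonacci not exceeding it is 34, leaving 10
10: greatest Fibonacci not exceeding it is 8, leaving 2
2: greatest Fibonacci not exceeding it is 2, leaving 0
So 2018 = 1597 + 377 + 34 + 8 + 2, with no two terms consecutive in the sequence.

1597 + 377 + 34 + 8 + 2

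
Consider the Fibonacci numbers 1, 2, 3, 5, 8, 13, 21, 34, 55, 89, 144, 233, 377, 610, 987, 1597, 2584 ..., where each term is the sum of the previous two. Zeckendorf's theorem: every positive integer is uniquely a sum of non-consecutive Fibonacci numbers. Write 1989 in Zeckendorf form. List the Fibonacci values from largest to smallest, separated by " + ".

1597 + 377 + 13 + 2

1989 − 1597 = 392
392 − 377 = 15
15 − 13 = 2
2 − 2 = 0
So 1989 = 1597 + 377 + 13 + 2, with no two terms consecutive in the sequence.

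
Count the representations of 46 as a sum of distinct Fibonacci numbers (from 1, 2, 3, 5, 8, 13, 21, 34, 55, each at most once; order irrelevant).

46 = 34+8+3+1 = 21+13+8+3+1 — 2 representations.

2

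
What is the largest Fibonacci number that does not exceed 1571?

987

987 ≤ 1571 < 1597, so the largest Fibonacci number not exceeding 1571 is 987.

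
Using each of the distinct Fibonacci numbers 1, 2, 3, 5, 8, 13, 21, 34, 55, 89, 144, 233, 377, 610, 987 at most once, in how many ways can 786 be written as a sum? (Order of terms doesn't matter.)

Each representation comes from the Zeckendorf form by replacing some F_k with F_{k−1} + F_{k−2} where possible.
786 = 610+144+21+8+3 = 610+144+21+8+2+1 = 610+89+55+21+8+3 = 377+233+144+21+8+3 = 610+144+21+5+3+2+1 = … (13 more), for 18 in all.

18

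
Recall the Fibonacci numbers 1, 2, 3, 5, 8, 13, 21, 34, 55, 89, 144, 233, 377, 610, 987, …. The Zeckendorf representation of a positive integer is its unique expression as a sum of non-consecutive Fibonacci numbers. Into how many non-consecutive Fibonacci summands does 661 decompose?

5

661: greatest Fibonacci not exceeding it is 610, leaving 51
51: greatest Fibonacci not exceeding it is 34, leaving 17
17: greatest Fibonacci not exceeding it is 13, leaving 4
4: greatest Fibonacci not exceeding it is 3, leaving 1
1: greatest Fibonacci not exceeding it is 1, leaving 0
661 = 610 + 34 + 13 + 3 + 1, which has 5 terms.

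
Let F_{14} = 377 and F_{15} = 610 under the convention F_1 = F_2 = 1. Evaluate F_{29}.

By F_{2k+1} = F_k² + F_{k+1}²: F_{29} = 377² + 610² = 142129 + 372100 = 514229.

514229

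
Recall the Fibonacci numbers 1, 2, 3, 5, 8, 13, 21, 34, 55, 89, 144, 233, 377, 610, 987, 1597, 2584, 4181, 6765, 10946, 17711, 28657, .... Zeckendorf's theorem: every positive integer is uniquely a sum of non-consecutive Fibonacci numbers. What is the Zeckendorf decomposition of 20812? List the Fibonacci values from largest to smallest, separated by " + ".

17711 + 2584 + 377 + 89 + 34 + 13 + 3 + 1

subtract 17711 from 20812: 3101 remains
subtract 2584 from 3101: 517 remains
subtract 377 from 517: 140 remains
subtract 89 from 140: 51 remains
subtract 34 from 51: 17 remains
subtract 13 from 17: 4 remains
subtract 3 from 4: 1 remains
subtract 1 from 1: 0 remains
So 20812 = 17711 + 2584 + 377 + 89 + 34 + 13 + 3 + 1, with no two terms consecutive in the sequence.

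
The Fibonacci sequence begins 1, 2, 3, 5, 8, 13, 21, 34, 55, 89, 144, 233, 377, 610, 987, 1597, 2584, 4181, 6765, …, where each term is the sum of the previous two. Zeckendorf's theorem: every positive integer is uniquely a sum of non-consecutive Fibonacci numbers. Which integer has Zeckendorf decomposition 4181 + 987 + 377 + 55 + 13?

4181 + 987 + 377 + 55 + 13 = 5613.

5613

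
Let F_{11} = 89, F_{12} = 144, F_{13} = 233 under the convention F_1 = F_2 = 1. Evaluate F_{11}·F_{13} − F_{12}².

1

89·233 − 144² = 20737 − 20736 = 1. (Cassini's identity: F_{k−1}F_{k+1} − F_k² = (−1)^k.)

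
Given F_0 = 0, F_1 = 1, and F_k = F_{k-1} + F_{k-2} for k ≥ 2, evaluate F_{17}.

1597

Iterating the recurrence up to F_{12} = 144 and F_{11} = 89:
F_{13} = F_{12} + F_{11} = 144 + 89 = 233
F_{14} = F_{13} + F_{12} = 233 + 144 = 377
F_{15} = F_{14} + F_{13} = 377 + 233 = 610
F_{16} = F_{15} + F_{14} = 610 + 377 = 987
F_{17} = F_{16} + F_{15} = 987 + 610 = 1597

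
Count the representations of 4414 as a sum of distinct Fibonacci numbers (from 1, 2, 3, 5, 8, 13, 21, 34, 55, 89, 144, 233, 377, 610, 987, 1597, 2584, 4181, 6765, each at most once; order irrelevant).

Each representation comes from the Zeckendorf form by replacing some F_k with F_{k−1} + F_{k−2} where possible.
4414 = 4181+233 = 4181+144+89 = 2584+1597+233 = 4181+144+55+34 = 2584+1597+144+89 = … (18 more), for 23 in all.

23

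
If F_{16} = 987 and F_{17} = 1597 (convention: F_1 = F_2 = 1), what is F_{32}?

By the doubling identity F_{2k} = F_k(2F_{k+1} − F_k): F_{32} = 987·(2·1597 − 987) = 987·2207 = 2178309.

2178309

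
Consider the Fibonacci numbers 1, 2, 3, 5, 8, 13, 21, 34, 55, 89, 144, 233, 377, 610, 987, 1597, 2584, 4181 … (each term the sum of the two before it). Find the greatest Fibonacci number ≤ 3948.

2584 ≤ 3948 < 4181, so the largest Fibonacci number not exceeding 3948 is 2584.

2584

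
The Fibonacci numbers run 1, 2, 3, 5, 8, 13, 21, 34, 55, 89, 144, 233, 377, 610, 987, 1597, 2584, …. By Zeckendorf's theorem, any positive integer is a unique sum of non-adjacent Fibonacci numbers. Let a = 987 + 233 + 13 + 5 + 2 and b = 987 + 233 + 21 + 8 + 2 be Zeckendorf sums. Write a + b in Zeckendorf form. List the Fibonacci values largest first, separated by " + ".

The two numbers are 1240 and 1251, so their sum is 2491.
subtract 1597 from 2491: 894 remains
subtract 610 from 894: 284 remains
subtract 233 from 284: 51 remains
subtract 34 from 51: 17 remains
subtract 13 from 17: 4 remains
subtract 3 from 4: 1 remains
subtract 1 from 1: 0 remains

1597 + 610 + 233 + 34 + 13 + 3 + 1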